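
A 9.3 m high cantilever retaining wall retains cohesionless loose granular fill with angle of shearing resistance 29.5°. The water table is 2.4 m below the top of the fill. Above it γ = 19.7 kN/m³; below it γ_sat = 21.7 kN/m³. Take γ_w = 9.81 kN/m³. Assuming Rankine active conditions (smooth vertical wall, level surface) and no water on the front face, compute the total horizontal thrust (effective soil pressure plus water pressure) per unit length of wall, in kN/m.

K_a = tan²(45° − φ/2) = 0.3401.
γ' = 21.7 − 9.81 = 11.89 kN/m³. Depth below WT = 6.9 m.
σ'_h at WT = K_a γ d_w = 16.08 kPa; at base = 16.08 + K_a γ' × 6.9 = 43.98 kPa.
P₁ (0–2.4 m) = ½×16.08×2.4 = 19.30. P₂ (2.4–9.3 m) = ½(16.08+43.98)×6.9 = 207.2.
P_w = ½ γ_w h₂² = 0.5×9.81×6.9² = 233.5. Total = 19.30+207.2+233.5 = 460.0 kN/m.

460 kN/m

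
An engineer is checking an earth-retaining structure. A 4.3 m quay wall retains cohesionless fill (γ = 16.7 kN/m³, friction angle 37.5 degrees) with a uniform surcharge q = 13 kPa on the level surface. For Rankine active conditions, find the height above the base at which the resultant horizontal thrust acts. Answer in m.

K_a = 0.2432.
Triangular part P₁ = ½K_aγH² = 37.55 at H/3 = 1.433 m; rectangular part P₂ = K_a q H = 13.59 at H/2 = 2.150 m.
ȳ = (P₁·1.433 + P₂·2.150)/(P₁+P₂) = 1.624 m.

1.62 m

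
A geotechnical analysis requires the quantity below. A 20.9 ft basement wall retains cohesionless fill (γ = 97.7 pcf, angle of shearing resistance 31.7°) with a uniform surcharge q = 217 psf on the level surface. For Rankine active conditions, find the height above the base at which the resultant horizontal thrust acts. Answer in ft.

K_a = 0.3111.
Triangular part P₁ = ½K_aγH² = 6638 at H/3 = 6.967 ft; rectangular part P₂ = K_a q H = 1411 at H/2 = 10.45 ft.
ȳ = (P₁·6.967 + P₂·10.45)/(P₁+P₂) = 7.577 ft.

7.58 ft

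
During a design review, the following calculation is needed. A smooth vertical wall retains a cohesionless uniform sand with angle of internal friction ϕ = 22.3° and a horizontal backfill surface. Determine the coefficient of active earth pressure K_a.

0.450

K_a = tan²(45° − φ/2) = tan²(33.85°) = 0.4498.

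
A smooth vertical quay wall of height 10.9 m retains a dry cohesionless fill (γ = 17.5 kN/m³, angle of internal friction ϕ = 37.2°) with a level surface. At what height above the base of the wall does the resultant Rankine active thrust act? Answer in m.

3.63 m

K_a = 0.2464.
The pressure distribution is triangular, so the resultant acts at H/3 above the base = 10.9/3 = 3.633 m.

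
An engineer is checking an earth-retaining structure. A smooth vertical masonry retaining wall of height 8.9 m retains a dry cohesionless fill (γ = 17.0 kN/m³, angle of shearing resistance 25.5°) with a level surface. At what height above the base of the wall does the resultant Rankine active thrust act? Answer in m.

2.97 m

K_a = 0.3981.
The pressure distribution is triangular, so the resultant acts at H/3 above the base = 8.9/3 = 2.967 m.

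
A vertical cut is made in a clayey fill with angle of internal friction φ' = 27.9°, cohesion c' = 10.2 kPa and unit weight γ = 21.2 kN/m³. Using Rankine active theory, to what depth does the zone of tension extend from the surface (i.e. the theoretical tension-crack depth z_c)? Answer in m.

K_a = tan²(45° − 27.9°/2) = 0.3625; √K_a = 0.6020.
The active pressure is zero where K_a γ z = 2c√K_a, so z_c = 2c/(γ√K_a) = 2×10.2/(21.2×0.6020) = 1.598 m.

1.60 m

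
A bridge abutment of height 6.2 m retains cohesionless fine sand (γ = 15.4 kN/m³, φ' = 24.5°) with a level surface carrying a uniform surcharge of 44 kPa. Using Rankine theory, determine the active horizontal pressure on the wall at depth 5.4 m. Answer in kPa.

K_a = (1 − sin φ)/(1 + sin φ) = 0.4137.
σ_v = γz + q = 15.4 × 5.4 + 44 = 127.2 kPa.
σ_h = K_a σ_v = 0.4137 × 127.2 = 52.61 kPa.

52.6 kPa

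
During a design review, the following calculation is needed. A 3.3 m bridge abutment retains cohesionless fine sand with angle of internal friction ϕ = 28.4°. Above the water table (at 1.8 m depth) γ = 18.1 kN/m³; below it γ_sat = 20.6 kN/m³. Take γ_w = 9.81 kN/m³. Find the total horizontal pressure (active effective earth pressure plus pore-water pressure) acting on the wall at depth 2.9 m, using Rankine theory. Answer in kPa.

26.6 kPa

K_a = (1 − sin φ)/(1 + sin φ) = 0.3554.
γ' = 20.6 − 9.81 = 10.79 kN/m³.
Effective vertical stress at 2.9 m: σ'_v = 18.1×1.8 + 10.79×1.10 = 44.45 kPa.
σ'_h = K_a σ'_v = 0.3554 × 44.45 = 15.80 kPa; u = γ_w × 1.10 = 10.79 kPa.
Total σ_h = 15.80 + 10.79 = 26.59 kPa.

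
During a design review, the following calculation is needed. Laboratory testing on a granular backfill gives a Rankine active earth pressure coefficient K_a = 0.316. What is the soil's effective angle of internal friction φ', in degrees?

K_a = tan²(45° − φ/2) ⇒ 45° − φ/2 = arctan(√0.316) = 29.34°.
φ = 2(45° − 29.34°) = 31.32°.

31.3°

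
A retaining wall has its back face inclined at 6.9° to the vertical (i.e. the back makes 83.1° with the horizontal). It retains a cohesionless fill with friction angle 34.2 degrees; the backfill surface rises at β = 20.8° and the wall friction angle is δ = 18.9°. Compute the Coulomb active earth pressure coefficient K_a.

0.417

K_a = sin²(α+φ) / [sin²α · sin(α−δ) · (1 + √{sin(φ+δ)sin(φ−β) / (sin(α−δ)sin(α+β))})²].
With α = 83.1°, φ = 34.2°, δ = 18.9°, β = 20.8°: K_a = 0.4172.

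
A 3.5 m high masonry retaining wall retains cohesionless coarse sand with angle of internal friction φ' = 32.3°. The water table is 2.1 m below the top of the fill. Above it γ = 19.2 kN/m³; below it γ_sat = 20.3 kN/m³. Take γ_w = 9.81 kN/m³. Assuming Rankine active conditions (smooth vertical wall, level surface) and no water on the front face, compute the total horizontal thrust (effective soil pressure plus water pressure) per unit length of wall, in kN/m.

K_a = tan²(45° − φ/2) = 0.3035.
γ' = 20.3 − 9.81 = 10.49 kN/m³. Depth below WT = 1.4 m.
σ'_h at WT = K_a γ d_w = 12.24 kPa; at base = 12.24 + K_a γ' × 1.4 = 16.69 kPa.
P₁ (0–2.1 m) = ½×12.24×2.1 = 12.85. P₂ (2.1–3.5 m) = ½(12.24+16.69)×1.4 = 20.25.
P_w = ½ γ_w h₂² = 0.5×9.81×1.4² = 9.614. Total = 12.85+20.25+9.614 = 42.71 kN/m.

42.7 kN/m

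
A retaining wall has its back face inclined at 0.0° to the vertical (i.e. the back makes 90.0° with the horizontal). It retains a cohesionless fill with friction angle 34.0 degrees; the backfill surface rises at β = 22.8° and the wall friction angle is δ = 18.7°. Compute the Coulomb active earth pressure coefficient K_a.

K_a = sin²(α+φ) / [sin²α · sin(α−δ) · (1 + √{sin(φ+δ)sin(φ−β) / (sin(α−δ)sin(α+β))})²].
With α = 90.0°, φ = 34.0°, δ = 18.7°, β = 22.8°: K_a = 0.3595.

0.360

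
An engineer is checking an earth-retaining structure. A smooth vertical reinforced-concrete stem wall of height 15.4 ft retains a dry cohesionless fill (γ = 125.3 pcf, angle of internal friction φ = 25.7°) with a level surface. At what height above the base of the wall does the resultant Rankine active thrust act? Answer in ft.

K_a = 0.3950.
The pressure distribution is triangular, so the resultant acts at H/3 above the base = 15.4/3 = 5.133 ft.

5.13 ft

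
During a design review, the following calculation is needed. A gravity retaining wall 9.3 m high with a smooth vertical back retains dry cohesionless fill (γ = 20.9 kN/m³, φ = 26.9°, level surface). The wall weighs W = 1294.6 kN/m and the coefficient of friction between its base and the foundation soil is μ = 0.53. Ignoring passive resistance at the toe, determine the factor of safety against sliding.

2.01

K_a = tan²(45° − 26.9°/2) = 0.3770.
P_a = ½K_aγH² = 0.5×0.3770×20.9×9.3² = 340.7 kN/m, acting at H/3 = 3.100 m above the base.
FS_sliding = μW / P_a = 0.53×1294.6 / 340.7 = 2.014.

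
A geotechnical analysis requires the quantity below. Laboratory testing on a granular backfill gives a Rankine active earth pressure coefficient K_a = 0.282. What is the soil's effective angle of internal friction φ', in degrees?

K_a = tan²(45° − φ/2) ⇒ 45° − φ/2 = arctan(√0.282) = 27.97°.
φ = 2(45° − 27.97°) = 34.06°.

34.1°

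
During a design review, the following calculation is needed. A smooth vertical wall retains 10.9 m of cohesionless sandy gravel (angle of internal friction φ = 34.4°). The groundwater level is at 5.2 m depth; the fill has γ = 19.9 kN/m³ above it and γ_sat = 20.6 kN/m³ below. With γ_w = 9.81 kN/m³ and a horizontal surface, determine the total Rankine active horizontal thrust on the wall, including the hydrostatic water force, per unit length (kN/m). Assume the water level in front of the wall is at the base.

447 kN/m

K_a = tan²(45° − φ/2) = 0.2780.
γ' = 20.6 − 9.81 = 10.79 kN/m³. Depth below WT = 5.7 m.
σ'_h at WT = K_a γ d_w = 28.77 kPa; at base = 28.77 + K_a γ' × 5.7 = 45.86 kPa.
P₁ (0–5.2 m) = ½×28.77×5.2 = 74.79. P₂ (5.2–10.9 m) = ½(28.77+45.86)×5.7 = 212.7.
P_w = ½ γ_w h₂² = 0.5×9.81×5.7² = 159.4. Total = 74.79+212.7+159.4 = 446.8 kN/m.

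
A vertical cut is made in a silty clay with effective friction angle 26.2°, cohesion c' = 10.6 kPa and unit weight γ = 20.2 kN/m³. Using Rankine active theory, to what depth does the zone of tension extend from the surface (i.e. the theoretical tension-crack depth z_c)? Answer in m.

1.69 m

K_a = tan²(45° − 26.2°/2) = 0.3874; √K_a = 0.6224.
The active pressure is zero where K_a γ z = 2c√K_a, so z_c = 2c/(γ√K_a) = 2×10.6/(20.2×0.6224) = 1.686 m.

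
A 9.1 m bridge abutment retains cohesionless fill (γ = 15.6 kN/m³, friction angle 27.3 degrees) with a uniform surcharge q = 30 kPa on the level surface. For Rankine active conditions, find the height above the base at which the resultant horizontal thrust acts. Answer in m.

K_a = 0.3711.
Triangular part P₁ = ½K_aγH² = 239.7 at H/3 = 3.033 m; rectangular part P₂ = K_a q H = 101.3 at H/2 = 4.550 m.
ȳ = (P₁·3.033 + P₂·4.550)/(P₁+P₂) = 3.484 m.

3.48 m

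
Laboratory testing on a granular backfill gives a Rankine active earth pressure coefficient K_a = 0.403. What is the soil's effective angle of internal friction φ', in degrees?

25.2°

K_a = tan²(45° − φ/2) ⇒ 45° − φ/2 = arctan(√0.403) = 32.41°.
φ = 2(45° − 32.41°) = 25.18°.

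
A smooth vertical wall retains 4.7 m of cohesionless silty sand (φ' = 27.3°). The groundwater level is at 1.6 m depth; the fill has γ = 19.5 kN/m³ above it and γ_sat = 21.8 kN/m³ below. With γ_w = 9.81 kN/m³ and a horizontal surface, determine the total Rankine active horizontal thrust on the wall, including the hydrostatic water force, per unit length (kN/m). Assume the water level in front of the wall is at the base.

K_a = tan²(45° − φ/2) = 0.3711.
γ' = 21.8 − 9.81 = 11.99 kN/m³. Depth below WT = 3.1 m.
σ'_h at WT = K_a γ d_w = 11.58 kPa; at base = 11.58 + K_a γ' × 3.1 = 25.37 kPa.
P₁ (0–1.6 m) = ½×11.58×1.6 = 9.263. P₂ (1.6–4.7 m) = ½(11.58+25.37)×3.1 = 57.28.
P_w = ½ γ_w h₂² = 0.5×9.81×3.1² = 47.14. Total = 9.263+57.28+47.14 = 113.7 kN/m.

114 kN/m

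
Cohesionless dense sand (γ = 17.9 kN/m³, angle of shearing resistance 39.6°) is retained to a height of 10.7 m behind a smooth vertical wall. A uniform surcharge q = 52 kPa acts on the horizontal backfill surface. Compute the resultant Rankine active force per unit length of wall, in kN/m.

350 kN/m

K_a = tan²(45° − φ/2) = 0.2214.
Soil triangle: ½ K_a γ H² = 0.5×0.2214×17.9×10.7² = 226.9 kN/m.
Surcharge rectangle: K_a q H = 0.2214×52×10.7 = 123.2 kN/m.
Total = 226.9 + 123.2 = 350.1 kN/m.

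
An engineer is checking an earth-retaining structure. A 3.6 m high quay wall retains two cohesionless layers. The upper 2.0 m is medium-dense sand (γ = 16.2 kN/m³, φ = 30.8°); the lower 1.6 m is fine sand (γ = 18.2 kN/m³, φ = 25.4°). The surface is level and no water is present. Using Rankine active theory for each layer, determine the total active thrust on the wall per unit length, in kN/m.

40.5 kN/m

K_a1 = tan²(45°−30.8°/2) = 0.3227; K_a2 = tan²(45°−25.4°/2) = 0.3996.
Layer 1: σ at base = K_a1 γ₁ h₁ = 10.46 kPa; P₁ = ½×10.46×2.0 = 10.46.
Layer 2: σ_v at top = γ₁h₁ = 32.40; σ_h top = K_a2×32.40 = 12.95; σ_h base = K_a2×(32.40+18.2×1.6) = 24.59.
P₂ = ½(12.95+24.59)×1.6 = 30.03. Total P_a = 10.46+30.03 = 40.48 kN/m.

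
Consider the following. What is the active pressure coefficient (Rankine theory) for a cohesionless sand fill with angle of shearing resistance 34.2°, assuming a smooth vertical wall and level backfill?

0.280

K_a = (1 − sin φ)/(1 + sin φ) = (1 − sin 34.2°)/(1 + sin 34.2°) = 0.2803.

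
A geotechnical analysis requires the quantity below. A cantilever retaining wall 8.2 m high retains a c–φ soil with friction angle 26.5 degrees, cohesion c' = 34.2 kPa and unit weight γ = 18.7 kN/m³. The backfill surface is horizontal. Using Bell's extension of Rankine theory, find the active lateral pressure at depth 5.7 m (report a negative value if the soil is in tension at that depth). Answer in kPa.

K_a = (1 − sin φ)/(1 + sin φ) = 0.3829.
σ_a = K_a γ z − 2c√K_a = 0.3829×18.7×5.7 − 2×34.2×0.6188 = -1.510 kPa.

-1.51 kPa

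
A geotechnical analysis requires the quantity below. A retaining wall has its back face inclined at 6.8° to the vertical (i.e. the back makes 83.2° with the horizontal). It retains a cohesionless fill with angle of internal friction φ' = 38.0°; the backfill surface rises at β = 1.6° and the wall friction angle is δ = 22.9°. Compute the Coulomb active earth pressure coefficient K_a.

K_a = sin²(α+φ) / [sin²α · sin(α−δ) · (1 + √{sin(φ+δ)sin(φ−β) / (sin(α−δ)sin(α+β))})²].
With α = 83.2°, φ = 38.0°, δ = 22.9°, β = 1.6°: K_a = 0.2714.

0.271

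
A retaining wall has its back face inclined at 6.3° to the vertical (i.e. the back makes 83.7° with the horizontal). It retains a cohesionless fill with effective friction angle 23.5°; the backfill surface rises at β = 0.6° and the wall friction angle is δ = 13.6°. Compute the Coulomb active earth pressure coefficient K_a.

0.436

K_a = sin²(α+φ) / [sin²α · sin(α−δ) · (1 + √{sin(φ+δ)sin(φ−β) / (sin(α−δ)sin(α+β))})²].
With α = 83.7°, φ = 23.5°, δ = 13.6°, β = 0.6°: K_a = 0.4361.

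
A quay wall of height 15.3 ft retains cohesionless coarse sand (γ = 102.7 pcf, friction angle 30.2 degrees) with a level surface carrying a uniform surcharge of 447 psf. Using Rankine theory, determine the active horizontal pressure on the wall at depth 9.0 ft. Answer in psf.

K_a = (1 − sin φ)/(1 + sin φ) = 0.3307.
σ_v = γz + q = 102.7 × 9.0 + 447 = 1371 psf.
σ_h = K_a σ_v = 0.3307 × 1371 = 453.4 psf.

453 psf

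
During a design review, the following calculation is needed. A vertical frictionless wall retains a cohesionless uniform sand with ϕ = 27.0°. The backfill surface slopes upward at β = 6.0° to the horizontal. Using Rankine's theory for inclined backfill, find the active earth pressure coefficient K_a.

K_a = cos β · (cos β − √(cos²β − cos²φ)) / (cos β + √(cos²β − cos²φ)).
cos β = 0.9945, cos φ = 0.8910, √(cos²β − cos²φ) = 0.4418.
K_a = 0.9945 × (0.9945 − 0.4418)/(0.9945 + 0.4418) = 0.3827.

0.383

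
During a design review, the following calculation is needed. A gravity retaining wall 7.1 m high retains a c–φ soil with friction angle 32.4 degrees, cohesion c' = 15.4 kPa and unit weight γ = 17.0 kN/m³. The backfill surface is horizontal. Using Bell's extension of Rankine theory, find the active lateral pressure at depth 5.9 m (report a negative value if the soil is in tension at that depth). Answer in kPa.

K_a = (1 − sin φ)/(1 + sin φ) = 0.3022.
σ_a = K_a γ z − 2c√K_a = 0.3022×17.0×5.9 − 2×15.4×0.5498 = 13.38 kPa.

13.4 kPa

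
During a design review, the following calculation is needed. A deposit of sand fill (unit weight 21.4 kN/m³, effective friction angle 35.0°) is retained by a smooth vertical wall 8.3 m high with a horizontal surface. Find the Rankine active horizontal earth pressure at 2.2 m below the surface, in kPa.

12.8 kPa

K_a = (1 − sin φ)/(1 + sin φ) = 0.2710.
σ_h = K_a γ z = 0.2710 × 21.4 × 2.2 = 12.76 kPa.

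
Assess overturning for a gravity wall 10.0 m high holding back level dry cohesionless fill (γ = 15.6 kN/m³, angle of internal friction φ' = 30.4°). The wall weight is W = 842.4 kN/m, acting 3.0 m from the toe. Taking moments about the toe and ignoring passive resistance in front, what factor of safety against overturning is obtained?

K_a = tan²(45° − 30.4°/2) = 0.3280.
P_a = ½K_aγH² = 0.5×0.3280×15.6×10.0² = 255.8 kN/m, acting at H/3 = 3.333 m above the base.
Overturning moment M_o = P_a × H/3 = 255.8 × 3.333 = 852.8.
Resisting moment M_r = W × 3.0 = 842.4 × 3.0 = 2527.
FS_overturning = M_r/M_o = 2527/852.8 = 2.963.

2.96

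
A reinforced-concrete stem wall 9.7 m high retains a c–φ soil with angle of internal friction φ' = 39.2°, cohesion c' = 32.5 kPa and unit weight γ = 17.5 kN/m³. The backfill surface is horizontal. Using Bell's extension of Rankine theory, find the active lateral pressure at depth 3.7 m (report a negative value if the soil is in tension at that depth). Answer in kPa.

K_a = (1 − sin φ)/(1 + sin φ) = 0.2255.
σ_a = K_a γ z − 2c√K_a = 0.2255×17.5×3.7 − 2×32.5×0.4748 = -16.27 kPa.

-16.3 kPa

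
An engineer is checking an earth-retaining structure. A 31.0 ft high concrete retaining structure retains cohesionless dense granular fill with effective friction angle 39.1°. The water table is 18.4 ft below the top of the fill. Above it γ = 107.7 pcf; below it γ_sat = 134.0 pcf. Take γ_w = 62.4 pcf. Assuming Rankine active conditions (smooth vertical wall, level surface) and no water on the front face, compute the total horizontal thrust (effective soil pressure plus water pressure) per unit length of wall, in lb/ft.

K_a = tan²(45° − φ/2) = 0.2265.
γ' = 134.0 − 62.4 = 71.60 pcf. Depth below WT = 12.6 ft.
σ'_h at WT = K_a γ d_w = 448.8 psf; at base = 448.8 + K_a γ' × 12.6 = 653.1 psf.
P₁ (0–18.4 ft) = ½×448.8×18.4 = 4129. P₂ (18.4–31.0 ft) = ½(448.8+653.1)×12.6 = 6942.
P_w = ½ γ_w h₂² = 0.5×62.4×12.6² = 4953. Total = 4129+6942+4953 = 16020 lb/ft.

16000 lb/ft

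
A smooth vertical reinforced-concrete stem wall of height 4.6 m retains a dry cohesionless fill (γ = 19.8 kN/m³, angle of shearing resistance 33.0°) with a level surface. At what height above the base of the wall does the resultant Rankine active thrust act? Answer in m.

1.53 m

K_a = 0.2948.
The pressure distribution is triangular, so the resultant acts at H/3 above the base = 4.6/3 = 1.533 m.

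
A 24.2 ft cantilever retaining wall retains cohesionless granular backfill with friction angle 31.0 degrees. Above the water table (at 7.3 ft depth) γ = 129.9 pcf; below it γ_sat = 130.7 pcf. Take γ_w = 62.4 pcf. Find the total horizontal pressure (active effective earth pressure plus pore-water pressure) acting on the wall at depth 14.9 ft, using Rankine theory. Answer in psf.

944 psf

K_a = (1 − sin φ)/(1 + sin φ) = 0.3201.
γ' = 130.7 − 62.4 = 68.30 pcf.
Effective vertical stress at 14.9 ft: σ'_v = 129.9×7.3 + 68.30×7.60 = 1467 psf.
σ'_h = K_a σ'_v = 0.3201 × 1467 = 469.7 psf; u = γ_w × 7.60 = 474.2 psf.
Total σ_h = 469.7 + 474.2 = 943.9 psf.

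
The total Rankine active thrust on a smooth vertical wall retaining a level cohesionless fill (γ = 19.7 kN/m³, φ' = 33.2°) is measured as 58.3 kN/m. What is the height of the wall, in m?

K_a = 0.2924. P_a = ½ K_a γ H² ⇒ H = √(2P_a/(K_a γ)).
H = √(2×58.3/(0.2924×19.7)) = 4.499 m.

4.50 m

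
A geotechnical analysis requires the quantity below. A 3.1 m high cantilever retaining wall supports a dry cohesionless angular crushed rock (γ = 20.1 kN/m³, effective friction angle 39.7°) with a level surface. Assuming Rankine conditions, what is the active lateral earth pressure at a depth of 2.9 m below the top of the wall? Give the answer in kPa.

12.8 kPa

K_a = (1 − sin φ)/(1 + sin φ) = 0.2204.
σ_h = K_a γ z = 0.2204 × 20.1 × 2.9 = 12.85 kPa.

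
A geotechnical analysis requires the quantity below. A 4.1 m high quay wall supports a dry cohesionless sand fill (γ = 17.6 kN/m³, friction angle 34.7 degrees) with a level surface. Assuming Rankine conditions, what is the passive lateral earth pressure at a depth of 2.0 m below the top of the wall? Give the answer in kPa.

128 kPa

K_p = (1 + sin φ)/(1 − sin φ) = 3.643.
σ_h = K_p γ z = 3.643 × 17.6 × 2.0 = 128.2 kPa.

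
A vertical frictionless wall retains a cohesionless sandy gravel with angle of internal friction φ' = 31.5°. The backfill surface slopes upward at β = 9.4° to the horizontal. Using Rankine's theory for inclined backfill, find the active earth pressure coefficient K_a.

K_a = cos β · (cos β − √(cos²β − cos²φ)) / (cos β + √(cos²β − cos²φ)).
cos β = 0.9866, cos φ = 0.8526, √(cos²β − cos²φ) = 0.4963.
K_a = 0.9866 × (0.9866 − 0.4963)/(0.9866 + 0.4963) = 0.3262.

0.326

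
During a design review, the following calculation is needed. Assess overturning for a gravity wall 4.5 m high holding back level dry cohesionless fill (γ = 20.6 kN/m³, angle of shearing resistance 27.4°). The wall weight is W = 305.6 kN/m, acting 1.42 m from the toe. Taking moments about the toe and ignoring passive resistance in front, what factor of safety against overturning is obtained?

K_a = tan²(45° − 27.4°/2) = 0.3697.
P_a = ½K_aγH² = 0.5×0.3697×20.6×4.5² = 77.11 kN/m, acting at H/3 = 1.500 m above the base.
Overturning moment M_o = P_a × H/3 = 77.11 × 1.500 = 115.7.
Resisting moment M_r = W × 1.42 = 305.6 × 1.42 = 434.0.
FS_overturning = M_r/M_o = 434.0/115.7 = 3.752.

3.75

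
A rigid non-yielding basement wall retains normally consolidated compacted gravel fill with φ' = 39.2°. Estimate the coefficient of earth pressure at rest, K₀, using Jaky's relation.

0.368

K₀ = 1 − sin φ' = 1 − sin 39.2° = 0.3680.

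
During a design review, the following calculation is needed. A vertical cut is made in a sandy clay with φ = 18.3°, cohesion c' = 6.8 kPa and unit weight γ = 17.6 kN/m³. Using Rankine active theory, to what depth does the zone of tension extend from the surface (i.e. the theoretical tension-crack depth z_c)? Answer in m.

K_a = tan²(45° − 18.3°/2) = 0.5221; √K_a = 0.7226.
The active pressure is zero where K_a γ z = 2c√K_a, so z_c = 2c/(γ√K_a) = 2×6.8/(17.6×0.7226) = 1.069 m.

1.07 m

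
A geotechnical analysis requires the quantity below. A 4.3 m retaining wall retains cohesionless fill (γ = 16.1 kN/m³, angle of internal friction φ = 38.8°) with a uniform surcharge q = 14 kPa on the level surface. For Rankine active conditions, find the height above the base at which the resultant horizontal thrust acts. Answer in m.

K_a = 0.2296.
Triangular part P₁ = ½K_aγH² = 34.17 at H/3 = 1.433 m; rectangular part P₂ = K_a q H = 13.82 at H/2 = 2.150 m.
ȳ = (P₁·1.433 + P₂·2.150)/(P₁+P₂) = 1.640 m.

1.64 m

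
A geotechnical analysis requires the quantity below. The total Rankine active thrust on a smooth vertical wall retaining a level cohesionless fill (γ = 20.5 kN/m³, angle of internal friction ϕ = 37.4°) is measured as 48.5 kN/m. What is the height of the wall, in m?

4.40 m

K_a = 0.2443. P_a = ½ K_a γ H² ⇒ H = √(2P_a/(K_a γ)).
H = √(2×48.5/(0.2443×20.5)) = 4.401 m.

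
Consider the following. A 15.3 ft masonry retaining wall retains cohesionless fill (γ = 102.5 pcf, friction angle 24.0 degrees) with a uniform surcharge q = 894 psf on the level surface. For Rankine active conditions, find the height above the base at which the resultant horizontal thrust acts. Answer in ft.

K_a = 0.4217.
Triangular part P₁ = ½K_aγH² = 5060 at H/3 = 5.100 ft; rectangular part P₂ = K_a q H = 5769 at H/2 = 7.650 ft.
ȳ = (P₁·5.100 + P₂·7.650)/(P₁+P₂) = 6.458 ft.

6.46 ft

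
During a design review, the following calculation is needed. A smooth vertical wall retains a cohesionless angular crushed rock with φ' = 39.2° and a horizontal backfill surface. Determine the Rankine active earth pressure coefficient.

K_a = (1 − sin φ)/(1 + sin φ) = (1 − sin 39.2°)/(1 + sin 39.2°) = 0.2255.

0.225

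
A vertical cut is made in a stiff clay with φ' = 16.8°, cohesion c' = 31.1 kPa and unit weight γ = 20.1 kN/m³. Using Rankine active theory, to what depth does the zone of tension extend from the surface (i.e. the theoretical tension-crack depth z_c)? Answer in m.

4.17 m

K_a = tan²(45° − 16.8°/2) = 0.5516; √K_a = 0.7427.
The active pressure is zero where K_a γ z = 2c√K_a, so z_c = 2c/(γ√K_a) = 2×31.1/(20.1×0.7427) = 4.167 m.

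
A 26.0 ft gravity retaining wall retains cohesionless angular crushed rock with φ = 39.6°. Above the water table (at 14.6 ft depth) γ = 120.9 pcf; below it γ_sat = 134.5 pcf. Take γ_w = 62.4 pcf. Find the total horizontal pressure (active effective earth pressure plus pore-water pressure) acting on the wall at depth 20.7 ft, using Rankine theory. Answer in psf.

K_a = (1 − sin φ)/(1 + sin φ) = 0.2214.
γ' = 134.5 − 62.4 = 72.10 pcf.
Effective vertical stress at 20.7 ft: σ'_v = 120.9×14.6 + 72.10×6.10 = 2205 psf.
σ'_h = K_a σ'_v = 0.2214 × 2205 = 488.2 psf; u = γ_w × 6.10 = 380.6 psf.
Total σ_h = 488.2 + 380.6 = 868.9 psf.

869 psf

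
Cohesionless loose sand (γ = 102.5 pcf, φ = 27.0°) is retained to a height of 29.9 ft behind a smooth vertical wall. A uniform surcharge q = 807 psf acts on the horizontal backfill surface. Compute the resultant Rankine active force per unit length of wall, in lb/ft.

26300 lb/ft

K_a = tan²(45° − φ/2) = 0.3755.
Soil triangle: ½ K_a γ H² = 0.5×0.3755×102.5×29.9² = 17210 lb/ft.
Surcharge rectangle: K_a q H = 0.3755×807×29.9 = 9061 lb/ft.
Total = 17210 + 9061 = 26270 lb/ft.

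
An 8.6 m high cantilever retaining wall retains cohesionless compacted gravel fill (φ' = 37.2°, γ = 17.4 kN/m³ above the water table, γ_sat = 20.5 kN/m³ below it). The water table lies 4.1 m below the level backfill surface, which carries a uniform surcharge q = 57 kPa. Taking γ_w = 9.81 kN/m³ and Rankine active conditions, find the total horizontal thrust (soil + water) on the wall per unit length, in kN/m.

K_a = tan²(45° − φ/2) = 0.2464.
γ' = 20.5 − 9.81 = 10.69 kN/m³. h₂ = H − d_w = 4.5 m.
σ'_h: at surface K_a·q = 14.05; at WT K_a(q+γd_w) = 31.63; at base K_a(q+γd_w+γ'h₂) = 43.48 kPa.
P₁ = ½(14.05+31.63)×4.1 = 93.63; P₂ = ½(31.63+43.48)×4.5 = 169.0; P_w = ½γ_w h₂² = 99.33.
Total = 93.63+169.0+99.33 = 361.9 kN/m.

362 kN/m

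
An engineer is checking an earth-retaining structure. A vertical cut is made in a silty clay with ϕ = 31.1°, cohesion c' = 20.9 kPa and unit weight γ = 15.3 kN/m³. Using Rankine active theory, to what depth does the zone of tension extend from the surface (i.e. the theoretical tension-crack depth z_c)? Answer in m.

4.84 m

K_a = tan²(45° − 31.1°/2) = 0.3188; √K_a = 0.5646.
The active pressure is zero where K_a γ z = 2c√K_a, so z_c = 2c/(γ√K_a) = 2×20.9/(15.3×0.5646) = 4.839 m.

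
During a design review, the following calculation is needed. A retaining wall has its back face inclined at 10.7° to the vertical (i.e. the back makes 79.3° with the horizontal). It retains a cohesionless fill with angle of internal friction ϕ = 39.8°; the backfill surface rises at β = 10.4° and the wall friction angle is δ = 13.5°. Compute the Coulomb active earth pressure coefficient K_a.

0.316

K_a = sin²(α+φ) / [sin²α · sin(α−δ) · (1 + √{sin(φ+δ)sin(φ−β) / (sin(α−δ)sin(α+β))})²].
With α = 79.3°, φ = 39.8°, δ = 13.5°, β = 10.4°: K_a = 0.3158.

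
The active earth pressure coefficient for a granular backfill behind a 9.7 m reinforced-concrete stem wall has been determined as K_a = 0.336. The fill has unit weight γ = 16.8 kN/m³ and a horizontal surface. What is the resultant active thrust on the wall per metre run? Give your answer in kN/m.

266 kN/m

P = ½ K_a γ H² = 0.5 × 0.336 × 16.8 × 9.7² = 265.6 kN/m.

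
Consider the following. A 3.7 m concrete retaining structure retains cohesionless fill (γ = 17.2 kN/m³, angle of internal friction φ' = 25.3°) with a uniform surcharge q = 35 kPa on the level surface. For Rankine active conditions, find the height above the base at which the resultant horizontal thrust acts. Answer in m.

1.56 m

K_a = 0.4012.
Triangular part P₁ = ½K_aγH² = 47.23 at H/3 = 1.233 m; rectangular part P₂ = K_a q H = 51.95 at H/2 = 1.850 m.
ȳ = (P₁·1.233 + P₂·1.850)/(P₁+P₂) = 1.556 m.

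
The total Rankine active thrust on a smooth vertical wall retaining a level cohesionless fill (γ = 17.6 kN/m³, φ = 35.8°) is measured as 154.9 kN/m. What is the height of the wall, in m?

8.20 m

K_a = 0.2619. P_a = ½ K_a γ H² ⇒ H = √(2P_a/(K_a γ)).
H = √(2×154.9/(0.2619×17.6)) = 8.199 m.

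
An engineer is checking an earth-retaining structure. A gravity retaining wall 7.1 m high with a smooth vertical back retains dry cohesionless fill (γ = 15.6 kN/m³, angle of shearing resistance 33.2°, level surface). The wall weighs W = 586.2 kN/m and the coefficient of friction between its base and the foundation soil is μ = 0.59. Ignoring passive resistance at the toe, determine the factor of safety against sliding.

3.01

K_a = tan²(45° − 33.2°/2) = 0.2924.
P_a = ½K_aγH² = 0.5×0.2924×15.6×7.1² = 115.0 kN/m, acting at H/3 = 2.367 m above the base.
FS_sliding = μW / P_a = 0.59×586.2 / 115.0 = 3.009.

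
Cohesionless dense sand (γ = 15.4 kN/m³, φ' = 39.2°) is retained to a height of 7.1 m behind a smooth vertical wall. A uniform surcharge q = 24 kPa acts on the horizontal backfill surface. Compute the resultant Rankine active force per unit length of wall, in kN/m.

K_a = tan²(45° − φ/2) = 0.2255.
Soil triangle: ½ K_a γ H² = 0.5×0.2255×15.4×7.1² = 87.52 kN/m.
Surcharge rectangle: K_a q H = 0.2255×24×7.1 = 38.42 kN/m.
Total = 87.52 + 38.42 = 125.9 kN/m.

126 kN/m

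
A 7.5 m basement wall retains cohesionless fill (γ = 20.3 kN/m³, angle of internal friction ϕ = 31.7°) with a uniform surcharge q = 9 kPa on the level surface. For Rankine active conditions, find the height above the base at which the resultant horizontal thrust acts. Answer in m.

K_a = 0.3111.
Triangular part P₁ = ½K_aγH² = 177.6 at H/3 = 2.500 m; rectangular part P₂ = K_a q H = 21.00 at H/2 = 3.750 m.
ȳ = (P₁·2.500 + P₂·3.750)/(P₁+P₂) = 2.632 m.

2.63 m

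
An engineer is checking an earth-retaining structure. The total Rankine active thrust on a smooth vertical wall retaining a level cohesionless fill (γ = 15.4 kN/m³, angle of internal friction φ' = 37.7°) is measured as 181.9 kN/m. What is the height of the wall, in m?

9.90 m

K_a = 0.2411. P_a = ½ K_a γ H² ⇒ H = √(2P_a/(K_a γ)).
H = √(2×181.9/(0.2411×15.4)) = 9.899 m.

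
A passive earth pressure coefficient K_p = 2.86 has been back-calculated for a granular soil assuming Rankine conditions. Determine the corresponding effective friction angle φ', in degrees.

K_p = (1+sin φ)/(1−sin φ) ⇒ sin φ = (K_p − 1)/(K_p + 1) = 0.4819.
φ = arcsin(0.4819) = 28.81°.

28.8°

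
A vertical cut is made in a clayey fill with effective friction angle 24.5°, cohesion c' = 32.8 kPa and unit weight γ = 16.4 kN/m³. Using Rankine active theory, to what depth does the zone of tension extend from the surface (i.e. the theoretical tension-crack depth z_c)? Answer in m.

6.22 m

K_a = tan²(45° − 24.5°/2) = 0.4137; √K_a = 0.6432.
The active pressure is zero where K_a γ z = 2c√K_a, so z_c = 2c/(γ√K_a) = 2×32.8/(16.4×0.6432) = 6.219 m.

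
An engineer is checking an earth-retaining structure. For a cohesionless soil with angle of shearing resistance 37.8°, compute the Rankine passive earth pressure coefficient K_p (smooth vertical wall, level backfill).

K_p = (1 + sin φ)/(1 − sin φ) = tan²(45° + 37.8°/2) = 4.167.

4.17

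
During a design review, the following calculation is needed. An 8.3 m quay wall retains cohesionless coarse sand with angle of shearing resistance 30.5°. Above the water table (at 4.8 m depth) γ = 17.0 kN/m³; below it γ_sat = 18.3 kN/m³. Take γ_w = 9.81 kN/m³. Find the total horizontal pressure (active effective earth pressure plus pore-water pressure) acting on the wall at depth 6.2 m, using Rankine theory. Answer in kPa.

44.3 kPa

K_a = (1 − sin φ)/(1 + sin φ) = 0.3267.
γ' = 18.3 − 9.81 = 8.490 kN/m³.
Effective vertical stress at 6.2 m: σ'_v = 17.0×4.8 + 8.490×1.40 = 93.49 kPa.
σ'_h = K_a σ'_v = 0.3267 × 93.49 = 30.54 kPa; u = γ_w × 1.40 = 13.73 kPa.
Total σ_h = 30.54 + 13.73 = 44.27 kPa.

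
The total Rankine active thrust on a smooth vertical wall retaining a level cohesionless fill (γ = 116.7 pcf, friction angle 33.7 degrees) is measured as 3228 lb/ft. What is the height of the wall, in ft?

13.9 ft

K_a = 0.2863. P_a = ½ K_a γ H² ⇒ H = √(2P_a/(K_a γ)).
H = √(2×3228/(0.2863×116.7)) = 13.90 ft.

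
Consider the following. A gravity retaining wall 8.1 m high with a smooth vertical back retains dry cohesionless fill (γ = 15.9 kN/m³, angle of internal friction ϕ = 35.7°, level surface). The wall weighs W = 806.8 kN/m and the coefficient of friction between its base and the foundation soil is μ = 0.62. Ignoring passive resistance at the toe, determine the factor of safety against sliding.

3.65

K_a = tan²(45° − 35.7°/2) = 0.2630.
P_a = ½K_aγH² = 0.5×0.2630×15.9×8.1² = 137.2 kN/m, acting at H/3 = 2.700 m above the base.
FS_sliding = μW / P_a = 0.62×806.8 / 137.2 = 3.647.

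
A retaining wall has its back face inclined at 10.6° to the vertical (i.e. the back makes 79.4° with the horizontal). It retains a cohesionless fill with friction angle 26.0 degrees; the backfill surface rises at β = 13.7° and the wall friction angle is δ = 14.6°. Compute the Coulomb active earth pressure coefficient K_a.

0.549

K_a = sin²(α+φ) / [sin²α · sin(α−δ) · (1 + √{sin(φ+δ)sin(φ−β) / (sin(α−δ)sin(α+β))})²].
With α = 79.4°, φ = 26.0°, δ = 14.6°, β = 13.7°: K_a = 0.5489.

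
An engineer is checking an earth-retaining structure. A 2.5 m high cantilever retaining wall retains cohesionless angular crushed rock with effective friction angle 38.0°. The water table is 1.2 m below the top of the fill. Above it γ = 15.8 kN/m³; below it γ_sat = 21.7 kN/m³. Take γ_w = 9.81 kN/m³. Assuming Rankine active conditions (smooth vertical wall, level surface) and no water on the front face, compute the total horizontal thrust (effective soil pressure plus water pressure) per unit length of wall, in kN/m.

19.2 kN/m

K_a = tan²(45° − φ/2) = 0.2379.
γ' = 21.7 − 9.81 = 11.89 kN/m³. Depth below WT = 1.3 m.
σ'_h at WT = K_a γ d_w = 4.510 kPa; at base = 4.510 + K_a γ' × 1.3 = 8.187 kPa.
P₁ (0–1.2 m) = ½×4.510×1.2 = 2.706. P₂ (1.2–2.5 m) = ½(4.510+8.187)×1.3 = 8.253.
P_w = ½ γ_w h₂² = 0.5×9.81×1.3² = 8.289. Total = 2.706+8.253+8.289 = 19.25 kN/m.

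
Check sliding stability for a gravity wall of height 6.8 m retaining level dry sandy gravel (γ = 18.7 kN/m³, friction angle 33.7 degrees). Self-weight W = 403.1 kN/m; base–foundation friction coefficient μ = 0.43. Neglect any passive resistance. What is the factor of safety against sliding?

1.40

K_a = tan²(45° − 33.7°/2) = 0.2863.
P_a = ½K_aγH² = 0.5×0.2863×18.7×6.8² = 123.8 kN/m, acting at H/3 = 2.267 m above the base.
FS_sliding = μW / P_a = 0.43×403.1 / 123.8 = 1.400.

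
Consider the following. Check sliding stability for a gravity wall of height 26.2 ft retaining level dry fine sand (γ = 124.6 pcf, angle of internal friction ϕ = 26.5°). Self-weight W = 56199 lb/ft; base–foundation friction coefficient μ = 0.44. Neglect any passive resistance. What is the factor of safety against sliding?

1.51

K_a = tan²(45° − 26.5°/2) = 0.3829.
P_a = ½K_aγH² = 0.5×0.3829×124.6×26.2² = 16380 lb/ft, acting at H/3 = 8.733 ft above the base.
FS_sliding = μW / P_a = 0.44×56199 / 16380 = 1.510.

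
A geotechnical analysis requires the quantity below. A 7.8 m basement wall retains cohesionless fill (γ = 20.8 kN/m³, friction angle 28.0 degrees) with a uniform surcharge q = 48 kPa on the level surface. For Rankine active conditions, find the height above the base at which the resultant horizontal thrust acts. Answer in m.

K_a = 0.3610.
Triangular part P₁ = ½K_aγH² = 228.4 at H/3 = 2.600 m; rectangular part P₂ = K_a q H = 135.2 at H/2 = 3.900 m.
ȳ = (P₁·2.600 + P₂·3.900)/(P₁+P₂) = 3.083 m.

3.08 m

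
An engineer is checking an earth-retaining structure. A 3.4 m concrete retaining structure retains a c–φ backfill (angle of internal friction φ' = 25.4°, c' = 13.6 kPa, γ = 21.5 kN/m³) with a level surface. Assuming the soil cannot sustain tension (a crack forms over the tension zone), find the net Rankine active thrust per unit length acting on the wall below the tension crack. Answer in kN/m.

K_a = 0.3996; √K_a = 0.6322.
Tension-crack depth z_c = 2c/(γ√K_a) = 2×13.6/(21.5×0.6322) = 2.001 m.
σ_a at base = K_a γ H − 2c√K_a = 0.3996×21.5×3.4 − 2×13.6×0.6322 = 12.02 kPa.
P_a = ½ × 12.02 × (H − z_c) = 0.5×12.02×1.399 = 8.406 kN/m.

8.41 kN/m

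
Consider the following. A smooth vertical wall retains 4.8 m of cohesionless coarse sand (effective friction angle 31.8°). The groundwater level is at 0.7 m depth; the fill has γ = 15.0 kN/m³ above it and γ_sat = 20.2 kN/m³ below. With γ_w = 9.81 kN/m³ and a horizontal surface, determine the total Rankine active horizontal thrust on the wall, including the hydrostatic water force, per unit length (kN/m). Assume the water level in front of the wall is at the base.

124 kN/m

K_a = tan²(45° − φ/2) = 0.3098.
γ' = 20.2 − 9.81 = 10.39 kN/m³. Depth below WT = 4.1 m.
σ'_h at WT = K_a γ d_w = 3.253 kPa; at base = 3.253 + K_a γ' × 4.1 = 16.45 kPa.
P₁ (0–0.7 m) = ½×3.253×0.7 = 1.138. P₂ (0.7–4.8 m) = ½(3.253+16.45)×4.1 = 40.39.
P_w = ½ γ_w h₂² = 0.5×9.81×4.1² = 82.45. Total = 1.138+40.39+82.45 = 124.0 kN/m.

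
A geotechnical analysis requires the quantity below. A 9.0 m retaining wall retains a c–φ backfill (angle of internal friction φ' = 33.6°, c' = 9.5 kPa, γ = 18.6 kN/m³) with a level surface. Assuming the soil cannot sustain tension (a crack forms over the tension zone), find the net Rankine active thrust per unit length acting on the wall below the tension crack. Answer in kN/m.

K_a = 0.2875; √K_a = 0.5362.
Tension-crack depth z_c = 2c/(γ√K_a) = 2×9.5/(18.6×0.5362) = 1.905 m.
σ_a at base = K_a γ H − 2c√K_a = 0.2875×18.6×9.0 − 2×9.5×0.5362 = 37.94 kPa.
P_a = ½ × 37.94 × (H − z_c) = 0.5×37.94×7.095 = 134.6 kN/m.

135 kN/m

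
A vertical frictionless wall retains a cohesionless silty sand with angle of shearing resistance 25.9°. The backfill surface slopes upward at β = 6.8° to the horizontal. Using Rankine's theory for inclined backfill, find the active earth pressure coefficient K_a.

0.402

K_a = cos β · (cos β − √(cos²β − cos²φ)) / (cos β + √(cos²β − cos²φ)).
cos β = 0.9930, cos φ = 0.8996, √(cos²β − cos²φ) = 0.4204.
K_a = 0.9930 × (0.9930 − 0.4204)/(0.9930 + 0.4204) = 0.4022.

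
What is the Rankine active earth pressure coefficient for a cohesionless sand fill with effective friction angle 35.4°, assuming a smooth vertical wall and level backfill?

0.266

K_a = tan²(45° − φ/2) = tan²(27.30°) = 0.2664.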